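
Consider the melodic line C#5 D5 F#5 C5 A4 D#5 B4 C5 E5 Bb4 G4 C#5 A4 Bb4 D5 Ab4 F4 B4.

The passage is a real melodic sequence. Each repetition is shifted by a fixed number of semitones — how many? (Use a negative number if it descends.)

Taking 6-note groups, the heads are C#5, B4, A4: the pattern moves down a 2nd.
C#5→B4 is 71 − 73 = -2 semitones.

-2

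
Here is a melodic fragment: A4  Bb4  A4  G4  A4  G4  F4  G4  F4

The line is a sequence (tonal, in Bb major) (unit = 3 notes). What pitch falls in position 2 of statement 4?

F4

The unit is 3 notes. Position-2 pitches of the 3 shown cells: Bb4, A4, G4.
One more down a 2nd gives F4.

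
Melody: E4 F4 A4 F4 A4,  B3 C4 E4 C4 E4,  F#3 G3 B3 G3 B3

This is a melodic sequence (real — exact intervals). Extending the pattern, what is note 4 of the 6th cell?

E2

With 5-note cells, note 4 of each statement runs F4, C4, G3.
Carrying that down a 4th forward: D3 → A2 → E2.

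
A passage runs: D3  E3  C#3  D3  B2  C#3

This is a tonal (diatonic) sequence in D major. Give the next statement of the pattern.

Taking 2-note groups, the heads are D3, C#3, B2: the pattern moves down a 2nd.
From A2 the diatonic shape gives A2 B2.

A2 B2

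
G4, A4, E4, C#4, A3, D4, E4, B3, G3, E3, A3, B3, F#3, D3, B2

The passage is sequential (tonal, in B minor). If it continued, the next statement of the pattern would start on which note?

The 5-note cells begin on G4, D4, A3 — each down a 4th from the last.
The next head, down a 4th from A3, is E3.

E3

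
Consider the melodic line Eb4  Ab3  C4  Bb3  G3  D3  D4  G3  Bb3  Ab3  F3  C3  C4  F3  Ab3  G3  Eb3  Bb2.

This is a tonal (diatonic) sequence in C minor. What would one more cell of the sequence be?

Bb3 Eb3 G3 F3 D3 Ab2

Taking 6-note groups, the heads are Eb4, D4, C4: the pattern moves down a 2nd.
From Bb3 the diatonic shape gives Bb3 Eb3 G3 F3 D3 Ab2.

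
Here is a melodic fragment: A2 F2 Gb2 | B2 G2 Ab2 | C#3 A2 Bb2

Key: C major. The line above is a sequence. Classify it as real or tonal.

real

Each cell has the same semitone pattern (-4, 1) — intervals are preserved exactly.
And Gb2 lies outside C major, so the sequence is real rather than tonal.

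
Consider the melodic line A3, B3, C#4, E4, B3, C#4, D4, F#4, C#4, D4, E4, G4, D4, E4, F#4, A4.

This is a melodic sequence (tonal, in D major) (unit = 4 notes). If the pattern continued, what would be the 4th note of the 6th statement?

C#5

Grouping in 4s, the 4th note of each cell is E4, F#4, G4, A4.
Carrying that up a 2nd forward: B4 → C#5.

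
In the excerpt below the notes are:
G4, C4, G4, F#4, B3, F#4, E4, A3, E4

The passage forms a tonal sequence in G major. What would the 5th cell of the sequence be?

C4 F#3 C4

Unit = 3 notes; the statements start on G4, F#4, E4, moving down a 2nd each time.
Carrying on: D4 → C4.
So cell 5 is C4 F#3 C4.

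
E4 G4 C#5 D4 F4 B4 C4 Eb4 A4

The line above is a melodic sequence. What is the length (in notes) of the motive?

3

Try groups of 3 (3 cells in 9 notes):
E4 G4 C#5 | D4 F4 B4 | C4 Eb4 A4
Each cell is the previous one down a 2nd — so the unit is 3 notes.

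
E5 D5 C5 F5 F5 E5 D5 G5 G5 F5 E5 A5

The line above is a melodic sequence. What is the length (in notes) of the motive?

4

There are 12 notes; a 4-note unit gives 3 cells:
E5 D5 C5 F5 | F5 E5 D5 G5 | G5 F5 E5 A5
That's a consistent up a 2nd shift per cell, and no other grouping gives one.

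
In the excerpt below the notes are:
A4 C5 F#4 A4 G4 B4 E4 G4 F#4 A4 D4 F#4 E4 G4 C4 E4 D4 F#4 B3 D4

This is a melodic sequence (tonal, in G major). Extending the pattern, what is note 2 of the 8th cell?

Grouping in 4s, the 2nd note of each cell is C5, B4, A4, G4, F#4.
Carrying that down a 2nd forward: E4 → D4 → C4.

C4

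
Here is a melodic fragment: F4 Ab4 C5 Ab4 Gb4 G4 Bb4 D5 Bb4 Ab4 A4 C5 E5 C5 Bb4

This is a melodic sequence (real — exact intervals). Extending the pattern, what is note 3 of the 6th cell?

A#5

Grouping in 5s, the 3rd note of each cell is C5, D5, E5.
Carrying that up a 2nd forward: F#5 → G#5 → A#5.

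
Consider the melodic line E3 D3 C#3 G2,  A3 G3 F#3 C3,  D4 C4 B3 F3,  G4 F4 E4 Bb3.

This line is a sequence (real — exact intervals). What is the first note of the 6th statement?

F5

With a 4-note motive the entries are E3, A3, D4, G4, each up a 4th from the previous.
Continuing: C5 → F5. Statement 6 starts on F5.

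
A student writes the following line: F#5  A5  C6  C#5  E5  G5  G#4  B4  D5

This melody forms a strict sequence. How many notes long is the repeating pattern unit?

3

There are 9 notes; a 3-note unit gives 3 cells:
F#5 A5 C6 | C#5 E5 G5 | G#4 B4 D5
Each cell is the previous one down a 4th — so the unit is 3 notes.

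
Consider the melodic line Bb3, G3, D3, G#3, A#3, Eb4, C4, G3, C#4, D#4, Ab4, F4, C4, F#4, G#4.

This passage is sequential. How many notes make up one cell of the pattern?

5

Try groups of 5 (3 cells in 15 notes):
Bb3 G3 D3 G#3 A#3 | Eb4 C4 G3 C#4 D#4 | Ab4 F4 C4 F#4 G#4
Every group is a transposition up a 4th of the one before; no shorter unit works.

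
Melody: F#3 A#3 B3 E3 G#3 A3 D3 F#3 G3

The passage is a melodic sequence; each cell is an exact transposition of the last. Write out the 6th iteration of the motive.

Ab2 C3 Db3

Unit = 3 notes; the statements start on F#3, E3, D3, moving down a 2nd each time.
Carrying on: C3 → Bb2 → Ab2.
From Ab2 the exact shape gives Ab2 C3 Db3.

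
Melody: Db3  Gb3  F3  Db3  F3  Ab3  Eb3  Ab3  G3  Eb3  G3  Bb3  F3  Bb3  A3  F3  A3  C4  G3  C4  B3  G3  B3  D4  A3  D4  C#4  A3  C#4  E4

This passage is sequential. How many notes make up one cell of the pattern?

Try groups of 6 (5 cells in 30 notes):
Db3 Gb3 F3 Db3 F3 Ab3 | Eb3 Ab3 G3 Eb3 G3 Bb3 | F3 Bb3 A3 F3 A3 C4 | G3 C4 B3 G3 B3 D4 | A3 D4 C#4 A3 C#4 E4
Each cell is the previous one up a 2nd — so the unit is 6 notes.

6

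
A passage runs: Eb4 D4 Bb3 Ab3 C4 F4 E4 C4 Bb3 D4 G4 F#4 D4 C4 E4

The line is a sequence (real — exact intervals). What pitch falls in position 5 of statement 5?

With 5-note cells, note 5 of each statement runs C4, D4, E4.
Extending up a 2nd: F#4 → G#4.

G#4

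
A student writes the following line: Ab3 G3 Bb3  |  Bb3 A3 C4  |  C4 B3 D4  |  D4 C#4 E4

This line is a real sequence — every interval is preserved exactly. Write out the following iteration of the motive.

E4 D#4 F#4

Taking 3-note groups, the heads are Ab3, Bb3, C4, D4: the pattern moves up a 2nd.
From E4 the exact shape gives E4 D#4 F#4.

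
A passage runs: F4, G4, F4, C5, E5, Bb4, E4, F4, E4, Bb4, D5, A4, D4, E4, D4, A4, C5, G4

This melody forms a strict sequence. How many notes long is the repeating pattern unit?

18 notes total. Splitting into 3 groups of 6:
F4 G4 F4 C5 E5 Bb4 | E4 F4 E4 Bb4 D5 A4 | D4 E4 D4 A4 C5 G4
Every group is a transposition down a 2nd of the one before; no shorter unit works.

6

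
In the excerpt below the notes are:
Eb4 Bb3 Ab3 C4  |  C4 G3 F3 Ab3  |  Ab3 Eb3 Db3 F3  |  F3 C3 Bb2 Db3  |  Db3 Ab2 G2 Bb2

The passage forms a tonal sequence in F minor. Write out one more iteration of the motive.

With a 4-note motive the entries are Eb4, C4, Ab3, F3, Db3, each down a 3rd from the previous.
So cell 6 is Bb2 F2 Eb2 G2.

Bb2 F2 Eb2 G2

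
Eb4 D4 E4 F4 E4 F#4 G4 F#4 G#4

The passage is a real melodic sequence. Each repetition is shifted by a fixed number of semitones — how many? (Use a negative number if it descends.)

Unit = 3 notes; the statements start on Eb4, F4, G4, moving up a 2nd each time.
Eb4→F4 is 65 − 63 = 2 semitones.

2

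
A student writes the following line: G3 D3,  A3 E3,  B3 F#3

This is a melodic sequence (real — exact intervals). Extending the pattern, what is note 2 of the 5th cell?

A#3

Grouping in 2s, the 2nd note of each cell is D3, E3, F#3.
Each moves up a 2nd. Continuing: G#3 → A#3.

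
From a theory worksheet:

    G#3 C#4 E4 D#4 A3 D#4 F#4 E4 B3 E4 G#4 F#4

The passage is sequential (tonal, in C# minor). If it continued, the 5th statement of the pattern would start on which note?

D#4

Taking 4-note groups, the heads are G#3, A3, B3: the pattern moves up a 2nd.
Extending the heads up a 2nd: C#4 → D#4.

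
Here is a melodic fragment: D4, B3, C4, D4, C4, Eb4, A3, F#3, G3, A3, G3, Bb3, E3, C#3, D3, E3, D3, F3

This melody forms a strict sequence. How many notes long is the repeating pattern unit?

6

There are 18 notes; a 6-note unit gives 3 cells:
D4 B3 C4 D4 C4 Eb4 | A3 F#3 G3 A3 G3 Bb3 | E3 C#3 D3 E3 D3 F3
Each cell is the previous one down a 4th — so the unit is 6 notes.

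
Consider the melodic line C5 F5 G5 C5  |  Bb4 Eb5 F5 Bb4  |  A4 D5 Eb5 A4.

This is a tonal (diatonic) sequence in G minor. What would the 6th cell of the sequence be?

With a 4-note motive the entries are C5, Bb4, A4, each down a 2nd from the previous.
Continuing the starts: G4 → F4 → Eb4.
So cell 6 is Eb4 A4 Bb4 Eb4.

Eb4 A4 Bb4 Eb4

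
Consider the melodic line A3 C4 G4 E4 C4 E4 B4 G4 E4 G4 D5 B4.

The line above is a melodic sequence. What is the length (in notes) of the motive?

There are 12 notes; a 4-note unit gives 3 cells:
A3 C4 G4 E4 | C4 E4 B4 G4 | E4 G4 D5 B4
That's a consistent up a 3rd shift per cell, and no other grouping gives one.

4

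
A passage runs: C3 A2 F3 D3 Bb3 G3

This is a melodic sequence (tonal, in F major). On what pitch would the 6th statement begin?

D5

Unit = 2 notes; the statements start on C3, F3, Bb3, moving up a 4th each time.
Continuing: E4 → A4 → D5. Statement 6 starts on D5.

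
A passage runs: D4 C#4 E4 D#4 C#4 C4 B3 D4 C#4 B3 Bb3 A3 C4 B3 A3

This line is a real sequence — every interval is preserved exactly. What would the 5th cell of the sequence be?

The 5-note cells begin on D4, C4, Bb3 — each down a 2nd from the last.
Carrying on: Ab3 → Gb3.
From Gb3 the exact shape gives Gb3 F3 Ab3 G3 F3.

Gb3 F3 Ab3 G3 F3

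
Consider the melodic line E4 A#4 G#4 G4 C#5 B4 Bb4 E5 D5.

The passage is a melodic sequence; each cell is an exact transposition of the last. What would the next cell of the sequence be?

Db5 G5 F5

With a 3-note motive the entries are E4, G4, Bb4, each up a 3rd from the previous.
Statement 4 starts on Db5 and keeps the same exact contour: Db5 G5 F5.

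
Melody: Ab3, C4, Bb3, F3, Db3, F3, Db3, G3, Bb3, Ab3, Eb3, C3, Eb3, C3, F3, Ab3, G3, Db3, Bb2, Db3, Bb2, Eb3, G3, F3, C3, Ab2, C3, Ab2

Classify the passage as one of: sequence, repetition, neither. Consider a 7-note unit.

sequence

Each 7-note cell is the previous one transposed down a 2nd.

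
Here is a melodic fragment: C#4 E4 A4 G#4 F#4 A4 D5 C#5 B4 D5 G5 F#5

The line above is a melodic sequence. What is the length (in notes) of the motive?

4

Try groups of 4 (3 cells in 12 notes):
C#4 E4 A4 G#4 | F#4 A4 D5 C#5 | B4 D5 G5 F#5
That's a consistent up a 4th shift per cell, and no other grouping gives one.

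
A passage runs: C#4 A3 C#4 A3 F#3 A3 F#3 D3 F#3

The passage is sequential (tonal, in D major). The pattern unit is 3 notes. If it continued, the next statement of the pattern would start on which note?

D3

Taking 3-note groups, the heads are C#4, A3, F#3: the pattern moves down a 3rd.
The next head, down a 3rd from F#3, is D3.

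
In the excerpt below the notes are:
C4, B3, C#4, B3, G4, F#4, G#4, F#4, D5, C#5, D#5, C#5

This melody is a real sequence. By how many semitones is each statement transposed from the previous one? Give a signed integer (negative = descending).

7

Taking 4-note groups, the heads are C4, G4, D5: the pattern moves up a 5th.
C4 to G4 spans +7 semitones.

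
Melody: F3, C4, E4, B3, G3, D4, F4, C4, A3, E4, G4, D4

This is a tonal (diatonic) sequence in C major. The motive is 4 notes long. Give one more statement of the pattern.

B3 F4 A4 E4

With a 4-note motive the entries are F3, G3, A3, each up a 2nd from the previous.
From B3 the diatonic shape gives B3 F4 A4 E4.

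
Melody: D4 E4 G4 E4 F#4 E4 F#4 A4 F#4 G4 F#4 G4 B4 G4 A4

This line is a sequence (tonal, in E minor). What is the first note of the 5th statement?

With a 5-note motive the entries are D4, E4, F#4, each up a 2nd from the previous.
Extending the heads up a 2nd: G4 → A4.

A4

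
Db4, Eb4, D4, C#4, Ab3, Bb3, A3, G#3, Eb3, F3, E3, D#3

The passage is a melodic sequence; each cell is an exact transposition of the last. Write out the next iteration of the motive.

Bb2 C3 B2 A#2

Taking 4-note groups, the heads are Db4, Ab3, Eb3: the pattern moves down a 4th.
From Bb2 the exact shape gives Bb2 C3 B2 A#2.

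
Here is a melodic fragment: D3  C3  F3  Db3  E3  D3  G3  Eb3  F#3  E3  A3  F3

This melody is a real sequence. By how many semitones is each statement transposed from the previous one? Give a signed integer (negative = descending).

2

Taking 4-note groups, the heads are D3, E3, F#3: the pattern moves up a 2nd.
D3→E3 is 52 − 50 = 2 semitones.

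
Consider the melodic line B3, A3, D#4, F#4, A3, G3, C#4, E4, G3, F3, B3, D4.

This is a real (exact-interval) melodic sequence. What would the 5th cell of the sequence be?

Eb3 Db3 G3 Bb3

Unit = 4 notes; the statements start on B3, A3, G3, moving down a 2nd each time.
Extending down a 2nd: F3 → Eb3.
Statement 5 starts on Eb3 and keeps the same exact contour: Eb3 Db3 G3 Bb3.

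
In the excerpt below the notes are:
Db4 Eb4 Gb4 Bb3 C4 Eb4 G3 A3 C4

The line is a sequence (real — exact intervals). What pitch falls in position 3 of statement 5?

F#3

Grouping in 3s, the 3rd note of each cell is Gb4, Eb4, C4.
Each moves down a 3rd. Continuing: A3 → F#3.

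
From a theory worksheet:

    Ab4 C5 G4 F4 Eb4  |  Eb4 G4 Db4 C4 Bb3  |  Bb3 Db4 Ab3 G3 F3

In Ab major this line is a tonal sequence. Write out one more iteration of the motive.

F3 Ab3 Eb3 Db3 C3

Unit = 5 notes; the statements start on Ab4, Eb4, Bb3, moving down a 4th each time.
From F3 the diatonic shape gives F3 Ab3 Eb3 Db3 C3.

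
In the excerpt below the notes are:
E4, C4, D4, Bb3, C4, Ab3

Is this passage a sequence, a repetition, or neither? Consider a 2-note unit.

Each 2-note cell is the previous one transposed down a 2nd.

sequence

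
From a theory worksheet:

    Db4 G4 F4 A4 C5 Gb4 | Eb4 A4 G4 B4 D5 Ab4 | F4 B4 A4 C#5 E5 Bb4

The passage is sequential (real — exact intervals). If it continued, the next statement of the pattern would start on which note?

The 6-note cells begin on Db4, Eb4, F4 — each up a 2nd from the last.
The next head, up a 2nd from F4, is G4.

G4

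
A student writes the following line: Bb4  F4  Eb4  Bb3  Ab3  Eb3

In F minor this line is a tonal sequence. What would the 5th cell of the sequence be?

G2 Db2

With a 2-note motive the entries are Bb4, Eb4, Ab3, each down a 5th from the previous.
Carrying on: Db3 → G2.
Statement 5 starts on G2 and keeps the same diatonic contour: G2 Db2.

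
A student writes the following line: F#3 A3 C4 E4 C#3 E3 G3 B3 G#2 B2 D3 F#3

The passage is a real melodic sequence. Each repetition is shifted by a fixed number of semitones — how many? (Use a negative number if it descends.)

-5

Unit = 4 notes; the statements start on F#3, C#3, G#2, moving down a 4th each time.
F#3→C#3 is 49 − 54 = -5 semitones.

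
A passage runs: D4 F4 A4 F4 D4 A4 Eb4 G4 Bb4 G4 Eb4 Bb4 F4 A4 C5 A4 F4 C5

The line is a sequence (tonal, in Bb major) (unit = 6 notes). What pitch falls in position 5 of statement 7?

Grouping in 6s, the 5th note of each cell is D4, Eb4, F4.
Extending up a 2nd: G4 → A4 → Bb4 → C5.

C5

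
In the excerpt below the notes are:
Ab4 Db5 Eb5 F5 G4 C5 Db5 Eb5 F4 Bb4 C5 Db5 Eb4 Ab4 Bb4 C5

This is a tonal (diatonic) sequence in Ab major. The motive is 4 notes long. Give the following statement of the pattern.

Db4 G4 Ab4 Bb4

Unit = 4 notes; the statements start on Ab4, G4, F4, Eb4, moving down a 2nd each time.
Statement 5 starts on Db4 and keeps the same diatonic contour: Db4 G4 Ab4 Bb4.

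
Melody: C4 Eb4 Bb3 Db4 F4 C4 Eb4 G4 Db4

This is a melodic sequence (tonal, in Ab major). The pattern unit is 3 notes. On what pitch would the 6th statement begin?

Ab4

The 3-note cells begin on C4, Db4, Eb4 — each up a 2nd from the last.
Continuing: F4 → G4 → Ab4. Statement 6 starts on Ab4.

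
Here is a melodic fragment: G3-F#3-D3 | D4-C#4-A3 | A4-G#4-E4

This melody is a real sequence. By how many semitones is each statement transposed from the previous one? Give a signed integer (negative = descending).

7

Taking 3-note groups, the heads are G3, D4, A4: the pattern moves up a 5th.
G3 to D4 spans +7 semitones.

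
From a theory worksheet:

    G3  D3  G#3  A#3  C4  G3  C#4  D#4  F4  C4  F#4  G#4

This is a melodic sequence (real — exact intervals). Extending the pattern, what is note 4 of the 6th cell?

The unit is 4 notes. Position-4 pitches of the 3 shown cells: A#3, D#4, G#4.
Extending up a 4th: C#5 → F#5 → B5.

B5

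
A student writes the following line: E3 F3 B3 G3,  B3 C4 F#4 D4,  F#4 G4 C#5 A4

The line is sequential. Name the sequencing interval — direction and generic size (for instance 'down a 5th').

up a 5th

With a 4-note motive the entries are E3, B3, F#4, each up a 5th from the previous.
From E3 to B3: up a 5th.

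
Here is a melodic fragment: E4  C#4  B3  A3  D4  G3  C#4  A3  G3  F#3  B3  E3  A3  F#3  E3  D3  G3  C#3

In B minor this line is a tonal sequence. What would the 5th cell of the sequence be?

D3 B2 A2 G2 C#3 F#2

With a 6-note motive the entries are E4, C#4, A3, each down a 3rd from the previous.
Continuing the starts: F#3 → D3.
From D3 the diatonic shape gives D3 B2 A2 G2 C#3 F#2.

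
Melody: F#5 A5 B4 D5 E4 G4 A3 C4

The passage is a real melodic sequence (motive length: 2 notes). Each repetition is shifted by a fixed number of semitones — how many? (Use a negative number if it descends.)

-7

Taking 2-note groups, the heads are F#5, B4, E4, A3: the pattern moves down a 5th.
Counting half-steps from F#5 to B4: -7.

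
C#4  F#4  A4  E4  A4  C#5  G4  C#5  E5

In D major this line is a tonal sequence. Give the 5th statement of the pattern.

With a 3-note motive the entries are C#4, E4, G4, each up a 3rd from the previous.
Carrying on: B4 → D5.
From D5 the diatonic shape gives D5 G5 B5.

D5 G5 B5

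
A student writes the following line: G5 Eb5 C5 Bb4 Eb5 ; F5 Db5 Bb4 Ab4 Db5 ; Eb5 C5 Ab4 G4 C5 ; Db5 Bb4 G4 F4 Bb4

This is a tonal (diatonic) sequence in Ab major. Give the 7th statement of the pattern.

Ab4 F4 Db4 C4 F4

Taking 5-note groups, the heads are G5, F5, Eb5, Db5: the pattern moves down a 2nd.
Continuing the starts: C5 → Bb4 → Ab4.
So cell 7 is Ab4 F4 Db4 C4 F4.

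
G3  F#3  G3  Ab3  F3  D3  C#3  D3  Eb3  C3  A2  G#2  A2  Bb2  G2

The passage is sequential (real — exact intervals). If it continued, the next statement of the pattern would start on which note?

E2

Taking 5-note groups, the heads are G3, D3, A2: the pattern moves down a 4th.
The next head, down a 4th from A2, is E2.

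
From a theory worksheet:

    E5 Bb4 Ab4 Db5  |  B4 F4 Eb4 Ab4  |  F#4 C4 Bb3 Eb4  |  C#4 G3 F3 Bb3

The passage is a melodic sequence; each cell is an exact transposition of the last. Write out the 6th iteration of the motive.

The 4-note cells begin on E5, B4, F#4, C#4 — each down a 4th from the last.
Extending down a 4th: G#3 → D#3.
So cell 6 is D#3 A2 G2 C3.

D#3 A2 G2 C3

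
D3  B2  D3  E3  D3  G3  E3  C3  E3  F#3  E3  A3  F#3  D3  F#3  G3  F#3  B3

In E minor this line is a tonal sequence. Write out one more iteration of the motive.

G3 E3 G3 A3 G3 C4

Taking 6-note groups, the heads are D3, E3, F#3: the pattern moves up a 2nd.
So cell 4 is G3 E3 G3 A3 G3 C4.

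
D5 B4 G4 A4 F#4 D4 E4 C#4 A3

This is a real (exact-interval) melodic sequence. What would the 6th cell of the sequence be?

C#3 A#2 F#2

Taking 3-note groups, the heads are D5, A4, E4: the pattern moves down a 4th.
Carrying on: B3 → F#3 → C#3.
Statement 6 starts on C#3 and keeps the same exact contour: C#3 A#2 F#2.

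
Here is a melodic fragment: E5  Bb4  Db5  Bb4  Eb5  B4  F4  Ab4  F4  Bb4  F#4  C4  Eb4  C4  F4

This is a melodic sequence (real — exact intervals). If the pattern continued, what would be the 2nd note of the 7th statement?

E2

Grouping in 5s, the 2nd note of each cell is Bb4, F4, C4.
Each moves down a 4th. Continuing: G3 → D3 → A2 → E2.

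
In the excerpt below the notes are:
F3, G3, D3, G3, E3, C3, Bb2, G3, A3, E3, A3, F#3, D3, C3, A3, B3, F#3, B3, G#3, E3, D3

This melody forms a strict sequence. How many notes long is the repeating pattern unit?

7

Try groups of 7 (3 cells in 21 notes):
F3 G3 D3 G3 E3 C3 Bb2 | G3 A3 E3 A3 F#3 D3 C3 | A3 B3 F#3 B3 G#3 E3 D3
That's a consistent up a 2nd shift per cell, and no other grouping gives one.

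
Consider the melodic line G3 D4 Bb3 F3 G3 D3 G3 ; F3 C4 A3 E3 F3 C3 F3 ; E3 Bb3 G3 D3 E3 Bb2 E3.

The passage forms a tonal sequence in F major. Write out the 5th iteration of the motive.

Taking 7-note groups, the heads are G3, F3, E3: the pattern moves down a 2nd.
Continuing the starts: D3 → C3.
Statement 5 starts on C3 and keeps the same diatonic contour: C3 G3 E3 Bb2 C3 G2 C3.

C3 G3 E3 Bb2 C3 G2 C3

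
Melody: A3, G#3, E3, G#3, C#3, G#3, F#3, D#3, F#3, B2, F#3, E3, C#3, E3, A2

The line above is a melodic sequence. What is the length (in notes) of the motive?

5

15 notes total. Splitting into 3 groups of 5:
A3 G#3 E3 G#3 C#3 | G#3 F#3 D#3 F#3 B2 | F#3 E3 C#3 E3 A2
That's a consistent down a 2nd shift per cell, and no other grouping gives one.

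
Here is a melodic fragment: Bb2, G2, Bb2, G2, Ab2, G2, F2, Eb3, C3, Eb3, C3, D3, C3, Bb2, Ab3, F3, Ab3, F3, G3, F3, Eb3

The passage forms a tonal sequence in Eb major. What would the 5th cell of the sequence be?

G4 Eb4 G4 Eb4 F4 Eb4 D4

Taking 7-note groups, the heads are Bb2, Eb3, Ab3: the pattern moves up a 4th.
Continuing the starts: D4 → G4.
So cell 5 is G4 Eb4 G4 Eb4 F4 Eb4 D4.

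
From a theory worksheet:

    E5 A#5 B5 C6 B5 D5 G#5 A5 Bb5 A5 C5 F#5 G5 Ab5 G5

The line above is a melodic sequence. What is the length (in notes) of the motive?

5

15 notes total. Splitting into 3 groups of 5:
E5 A#5 B5 C6 B5 | D5 G#5 A5 Bb5 A5 | C5 F#5 G5 Ab5 G5
Each cell is the previous one down a 2nd — so the unit is 5 notes.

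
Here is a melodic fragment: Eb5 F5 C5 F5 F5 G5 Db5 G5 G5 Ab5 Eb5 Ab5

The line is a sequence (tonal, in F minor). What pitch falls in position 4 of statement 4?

The unit is 4 notes. Position-4 pitches of the 3 shown cells: F5, G5, Ab5.
From Ab5, up a 2nd gives Bb5.

Bb5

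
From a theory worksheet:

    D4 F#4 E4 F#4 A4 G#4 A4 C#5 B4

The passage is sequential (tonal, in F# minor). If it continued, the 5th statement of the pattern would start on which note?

With a 3-note motive the entries are D4, F#4, A4, each up a 3rd from the previous.
Extending the heads up a 3rd: C#5 → E5.

E5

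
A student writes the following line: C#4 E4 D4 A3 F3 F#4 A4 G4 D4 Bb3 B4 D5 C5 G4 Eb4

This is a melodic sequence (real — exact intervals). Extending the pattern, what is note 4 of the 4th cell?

C5

With 5-note cells, note 4 of each statement runs A3, D4, G4.
One more up a 4th gives C5.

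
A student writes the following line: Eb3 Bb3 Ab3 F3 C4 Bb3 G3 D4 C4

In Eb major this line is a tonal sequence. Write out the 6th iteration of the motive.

C4 G4 F4

The 3-note cells begin on Eb3, F3, G3 — each up a 2nd from the last.
Continuing the starts: Ab3 → Bb3 → C4.
So cell 6 is C4 G4 F4.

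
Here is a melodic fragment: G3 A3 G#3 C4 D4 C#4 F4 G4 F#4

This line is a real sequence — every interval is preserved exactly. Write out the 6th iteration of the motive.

Ab5 Bb5 A5

With a 3-note motive the entries are G3, C4, F4, each up a 4th from the previous.
Extending up a 4th: Bb4 → Eb5 → Ab5.
So cell 6 is Ab5 Bb5 A5.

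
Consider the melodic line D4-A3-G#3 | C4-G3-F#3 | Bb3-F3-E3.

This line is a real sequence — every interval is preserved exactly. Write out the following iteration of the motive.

Ab3 Eb3 D3

With a 3-note motive the entries are D4, C4, Bb3, each down a 2nd from the previous.
From Ab3 the exact shape gives Ab3 Eb3 D3.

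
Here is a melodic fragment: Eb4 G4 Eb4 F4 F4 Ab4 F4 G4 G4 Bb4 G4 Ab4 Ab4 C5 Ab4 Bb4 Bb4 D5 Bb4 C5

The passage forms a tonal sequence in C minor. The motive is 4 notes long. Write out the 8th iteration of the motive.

Eb5 G5 Eb5 F5

Taking 4-note groups, the heads are Eb4, F4, G4, Ab4, Bb4: the pattern moves up a 2nd.
Carrying on: C5 → D5 → Eb5.
Statement 8 starts on Eb5 and keeps the same diatonic contour: Eb5 G5 Eb5 F5.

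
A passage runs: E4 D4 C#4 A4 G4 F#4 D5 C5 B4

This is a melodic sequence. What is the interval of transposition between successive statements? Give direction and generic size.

With a 3-note motive the entries are E4, A4, D5, each up a 4th from the previous.
E4 to A4 is up a 4th.

up a 4th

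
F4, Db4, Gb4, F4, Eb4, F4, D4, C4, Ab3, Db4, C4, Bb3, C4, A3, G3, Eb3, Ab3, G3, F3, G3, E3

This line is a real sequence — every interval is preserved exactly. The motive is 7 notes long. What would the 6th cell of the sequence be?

Unit = 7 notes; the statements start on F4, C4, G3, moving down a 4th each time.
Extending down a 4th: D3 → A2 → E2.
So cell 6 is E2 C2 F2 E2 D2 E2 C#2.

E2 C2 F2 E2 D2 E2 C#2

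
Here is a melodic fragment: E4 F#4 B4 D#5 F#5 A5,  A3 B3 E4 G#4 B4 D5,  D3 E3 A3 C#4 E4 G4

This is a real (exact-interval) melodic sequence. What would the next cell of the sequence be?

G2 A2 D3 F#3 A3 C4

Taking 6-note groups, the heads are E4, A3, D3: the pattern moves down a 5th.
Statement 4 starts on G2 and keeps the same exact contour: G2 A2 D3 F#3 A3 C4.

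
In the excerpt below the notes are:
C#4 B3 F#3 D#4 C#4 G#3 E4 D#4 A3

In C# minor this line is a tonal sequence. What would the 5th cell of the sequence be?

Unit = 3 notes; the statements start on C#4, D#4, E4, moving up a 2nd each time.
Continuing the starts: F#4 → G#4.
From G#4 the diatonic shape gives G#4 F#4 C#4.

G#4 F#4 C#4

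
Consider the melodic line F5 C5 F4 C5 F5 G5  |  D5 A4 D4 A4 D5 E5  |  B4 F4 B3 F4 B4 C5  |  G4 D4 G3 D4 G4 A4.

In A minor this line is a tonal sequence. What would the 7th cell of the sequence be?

A3 E3 A2 E3 A3 B3

With a 6-note motive the entries are F5, D5, B4, G4, each down a 3rd from the previous.
Carrying on: E4 → C4 → A3.
So cell 7 is A3 E3 A2 E3 A3 B3.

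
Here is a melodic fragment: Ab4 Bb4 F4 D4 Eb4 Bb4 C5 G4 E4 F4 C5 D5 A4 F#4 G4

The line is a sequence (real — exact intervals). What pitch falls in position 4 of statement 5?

Grouping in 5s, the 4th note of each cell is D4, E4, F#4.
Each moves up a 2nd. Continuing: G#4 → A#4.

A#4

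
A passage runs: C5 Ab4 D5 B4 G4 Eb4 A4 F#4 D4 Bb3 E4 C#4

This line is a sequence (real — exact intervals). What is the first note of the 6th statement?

B2

Taking 4-note groups, the heads are C5, G4, D4: the pattern moves down a 4th.
Extending the heads down a 4th: A3 → E3 → B2.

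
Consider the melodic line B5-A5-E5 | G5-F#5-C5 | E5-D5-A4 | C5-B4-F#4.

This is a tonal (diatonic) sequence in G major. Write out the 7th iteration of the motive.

Taking 3-note groups, the heads are B5, G5, E5, C5: the pattern moves down a 3rd.
Carrying on: A4 → F#4 → D4.
Statement 7 starts on D4 and keeps the same diatonic contour: D4 C4 G3.

D4 C4 G3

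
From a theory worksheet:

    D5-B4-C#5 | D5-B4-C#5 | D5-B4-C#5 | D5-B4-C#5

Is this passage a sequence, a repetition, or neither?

repetition

Each 3-note cell is identical (D5 B4 C#5), restated at the same pitch.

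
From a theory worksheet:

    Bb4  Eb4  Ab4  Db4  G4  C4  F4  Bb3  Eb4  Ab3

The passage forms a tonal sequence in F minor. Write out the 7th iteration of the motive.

Taking 2-note groups, the heads are Bb4, Ab4, G4, F4, Eb4: the pattern moves down a 2nd.
Extending down a 2nd: Db4 → C4.
From C4 the diatonic shape gives C4 F3.

C4 F3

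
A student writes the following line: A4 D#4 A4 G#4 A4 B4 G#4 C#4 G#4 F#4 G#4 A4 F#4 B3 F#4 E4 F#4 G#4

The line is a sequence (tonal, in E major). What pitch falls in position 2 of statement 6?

F#3

With 6-note cells, note 2 of each statement runs D#4, C#4, B3.
Each moves down a 2nd. Continuing: A3 → G#3 → F#3.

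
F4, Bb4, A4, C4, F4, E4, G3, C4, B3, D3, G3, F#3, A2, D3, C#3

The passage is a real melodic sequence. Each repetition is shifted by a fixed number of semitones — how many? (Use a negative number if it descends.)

-5

Unit = 3 notes; the statements start on F4, C4, G3, D3, A2, moving down a 4th each time.
Counting half-steps from F4 to C4: -5.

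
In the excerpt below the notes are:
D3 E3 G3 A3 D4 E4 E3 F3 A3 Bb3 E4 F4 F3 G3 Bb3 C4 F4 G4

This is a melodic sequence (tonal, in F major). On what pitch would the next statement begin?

G3

Taking 6-note groups, the heads are D3, E3, F3: the pattern moves up a 2nd.
One more step up a 2nd gives G3.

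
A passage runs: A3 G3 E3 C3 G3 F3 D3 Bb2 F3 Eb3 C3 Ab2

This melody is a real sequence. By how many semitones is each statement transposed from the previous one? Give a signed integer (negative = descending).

-2

The 4-note cells begin on A3, G3, F3 — each down a 2nd from the last.
A3 to G3 spans -2 semitones.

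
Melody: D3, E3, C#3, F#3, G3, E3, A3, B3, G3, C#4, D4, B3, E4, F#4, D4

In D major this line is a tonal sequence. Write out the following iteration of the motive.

G4 A4 F#4

Unit = 3 notes; the statements start on D3, F#3, A3, C#4, E4, moving up a 3rd each time.
Statement 6 starts on G4 and keeps the same diatonic contour: G4 A4 F#4.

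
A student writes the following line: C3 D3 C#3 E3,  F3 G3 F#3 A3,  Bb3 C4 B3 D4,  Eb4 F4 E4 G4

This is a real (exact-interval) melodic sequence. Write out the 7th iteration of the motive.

Gb5 Ab5 G5 Bb5

Unit = 4 notes; the statements start on C3, F3, Bb3, Eb4, moving up a 4th each time.
Extending up a 4th: Ab4 → Db5 → Gb5.
So cell 7 is Gb5 Ab5 G5 Bb5.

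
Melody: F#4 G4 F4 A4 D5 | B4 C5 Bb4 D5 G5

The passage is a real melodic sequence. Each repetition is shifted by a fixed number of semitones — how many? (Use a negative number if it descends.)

5

Unit = 5 notes; the statements start on F#4, B4, moving up a 4th each time.
Counting half-steps from F#4 to B4: 5.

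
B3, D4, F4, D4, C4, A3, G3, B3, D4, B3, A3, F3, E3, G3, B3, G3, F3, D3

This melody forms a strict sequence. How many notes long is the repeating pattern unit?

Try groups of 6 (3 cells in 18 notes):
B3 D4 F4 D4 C4 A3 | G3 B3 D4 B3 A3 F3 | E3 G3 B3 G3 F3 D3
Each cell is the previous one down a 3rd — so the unit is 6 notes.

6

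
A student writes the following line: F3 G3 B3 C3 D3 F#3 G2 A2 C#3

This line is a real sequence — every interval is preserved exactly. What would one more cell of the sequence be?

D2 E2 G#2

Unit = 3 notes; the statements start on F3, C3, G2, moving down a 4th each time.
So cell 4 is D2 E2 G#2.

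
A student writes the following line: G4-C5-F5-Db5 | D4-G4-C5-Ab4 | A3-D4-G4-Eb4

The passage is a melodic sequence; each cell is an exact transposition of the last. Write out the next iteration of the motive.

Unit = 4 notes; the statements start on G4, D4, A3, moving down a 4th each time.
From E3 the exact shape gives E3 A3 D4 Bb3.

E3 A3 D4 Bb3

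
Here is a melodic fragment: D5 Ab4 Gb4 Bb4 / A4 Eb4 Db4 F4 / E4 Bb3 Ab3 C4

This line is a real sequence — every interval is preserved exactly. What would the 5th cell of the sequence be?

F#3 C3 Bb2 D3

The 4-note cells begin on D5, A4, E4 — each down a 4th from the last.
Carrying on: B3 → F#3.
Statement 5 starts on F#3 and keeps the same exact contour: F#3 C3 Bb2 D3.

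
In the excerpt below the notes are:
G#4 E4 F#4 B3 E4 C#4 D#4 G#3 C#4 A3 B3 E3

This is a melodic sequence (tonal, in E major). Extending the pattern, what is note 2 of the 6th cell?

B2

The unit is 4 notes. Position-2 pitches of the 3 shown cells: E4, C#4, A3.
Extending down a 3rd: F#3 → D#3 → B2.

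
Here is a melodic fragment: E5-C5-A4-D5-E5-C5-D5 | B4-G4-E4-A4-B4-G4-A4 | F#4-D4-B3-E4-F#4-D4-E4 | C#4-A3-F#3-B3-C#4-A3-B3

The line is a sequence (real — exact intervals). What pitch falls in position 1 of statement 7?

A#2

With 7-note cells, note 1 of each statement runs E5, B4, F#4, C#4.
Carrying that down a 4th forward: G#3 → D#3 → A#2.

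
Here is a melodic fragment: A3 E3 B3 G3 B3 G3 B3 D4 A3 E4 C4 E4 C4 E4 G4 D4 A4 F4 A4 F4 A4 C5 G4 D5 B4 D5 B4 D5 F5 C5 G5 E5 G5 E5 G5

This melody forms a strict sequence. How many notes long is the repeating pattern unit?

7

Try groups of 7 (5 cells in 35 notes):
A3 E3 B3 G3 B3 G3 B3 | D4 A3 E4 C4 E4 C4 E4 | G4 D4 A4 F4 A4 F4 A4 | C5 G4 D5 B4 D5 B4 D5 | F5 C5 G5 E5 G5 E5 G5
Each cell is the previous one up a 4th — so the unit is 7 notes.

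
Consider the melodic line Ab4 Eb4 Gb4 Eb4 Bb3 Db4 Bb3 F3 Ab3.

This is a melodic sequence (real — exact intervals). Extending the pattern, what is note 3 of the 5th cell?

Grouping in 3s, the 3rd note of each cell is Gb4, Db4, Ab3.
Carrying that down a 4th forward: Eb3 → Bb2.

Bb2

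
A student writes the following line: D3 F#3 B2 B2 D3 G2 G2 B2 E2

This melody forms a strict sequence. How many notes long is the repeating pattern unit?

3

There are 9 notes; a 3-note unit gives 3 cells:
D3 F#3 B2 | B2 D3 G2 | G2 B2 E2
That's a consistent down a 3rd shift per cell, and no other grouping gives one.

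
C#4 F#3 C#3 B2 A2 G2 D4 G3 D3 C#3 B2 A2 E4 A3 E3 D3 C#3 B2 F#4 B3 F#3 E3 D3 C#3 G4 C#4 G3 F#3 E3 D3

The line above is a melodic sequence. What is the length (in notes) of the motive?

6

There are 30 notes; a 6-note unit gives 5 cells:
C#4 F#3 C#3 B2 A2 G2 | D4 G3 D3 C#3 B2 A2 | E4 A3 E3 D3 C#3 B2 | F#4 B3 F#3 E3 D3 C#3 | G4 C#4 G3 F#3 E3 D3
Each cell is the previous one up a 2nd — so the unit is 6 notes.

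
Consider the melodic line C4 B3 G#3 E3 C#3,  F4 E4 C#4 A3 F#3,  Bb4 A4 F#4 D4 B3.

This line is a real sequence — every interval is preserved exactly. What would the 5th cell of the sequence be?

Unit = 5 notes; the statements start on C4, F4, Bb4, moving up a 4th each time.
Continuing the starts: Eb5 → Ab5.
From Ab5 the exact shape gives Ab5 G5 E5 C5 A4.

Ab5 G5 E5 C5 A4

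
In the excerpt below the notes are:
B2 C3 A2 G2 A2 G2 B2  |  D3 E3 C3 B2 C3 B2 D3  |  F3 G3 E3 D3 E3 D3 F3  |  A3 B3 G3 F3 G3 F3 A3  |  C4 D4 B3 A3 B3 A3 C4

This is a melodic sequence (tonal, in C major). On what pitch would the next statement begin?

Taking 7-note groups, the heads are B2, D3, F3, A3, C4: the pattern moves up a 3rd.
One more step up a 3rd gives E4.

E4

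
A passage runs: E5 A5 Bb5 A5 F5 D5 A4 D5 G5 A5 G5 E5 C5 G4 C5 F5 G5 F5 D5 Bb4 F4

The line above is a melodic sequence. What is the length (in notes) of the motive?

7

Try groups of 7 (3 cells in 21 notes):
E5 A5 Bb5 A5 F5 D5 A4 | D5 G5 A5 G5 E5 C5 G4 | C5 F5 G5 F5 D5 Bb4 F4
Each cell is the previous one down a 2nd — so the unit is 7 notes.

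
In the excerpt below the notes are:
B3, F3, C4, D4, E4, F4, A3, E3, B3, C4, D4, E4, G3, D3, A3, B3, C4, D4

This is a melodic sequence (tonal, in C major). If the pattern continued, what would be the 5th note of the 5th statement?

Grouping in 6s, the 5th note of each cell is E4, D4, C4.
Carrying that down a 2nd forward: B3 → A3.

A3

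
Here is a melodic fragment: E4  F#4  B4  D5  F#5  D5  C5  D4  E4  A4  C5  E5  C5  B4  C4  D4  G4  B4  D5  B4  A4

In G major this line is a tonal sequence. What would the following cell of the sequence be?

With a 7-note motive the entries are E4, D4, C4, each down a 2nd from the previous.
From B3 the diatonic shape gives B3 C4 F#4 A4 C5 A4 G4.

B3 C4 F#4 A4 C5 A4 G4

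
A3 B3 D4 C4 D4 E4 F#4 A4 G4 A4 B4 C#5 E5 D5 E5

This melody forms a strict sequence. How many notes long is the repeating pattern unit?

5

15 notes total. Splitting into 3 groups of 5:
A3 B3 D4 C4 D4 | E4 F#4 A4 G4 A4 | B4 C#5 E5 D5 E5
Each cell is the previous one up a 5th — so the unit is 5 notes.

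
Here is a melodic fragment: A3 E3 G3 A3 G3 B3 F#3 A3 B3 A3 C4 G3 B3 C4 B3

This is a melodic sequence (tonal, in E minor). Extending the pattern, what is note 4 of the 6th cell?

The unit is 5 notes. Position-4 pitches of the 3 shown cells: A3, B3, C4.
Extending up a 2nd: D4 → E4 → F#4.

F#4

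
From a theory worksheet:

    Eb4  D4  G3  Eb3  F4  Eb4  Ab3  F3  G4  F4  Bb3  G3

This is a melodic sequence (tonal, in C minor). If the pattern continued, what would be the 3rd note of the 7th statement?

F4

The unit is 4 notes. Position-3 pitches of the 3 shown cells: G3, Ab3, Bb3.
Extending up a 2nd: C4 → D4 → Eb4 → F4.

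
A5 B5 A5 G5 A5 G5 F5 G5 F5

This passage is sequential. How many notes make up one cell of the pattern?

3

9 notes total. Splitting into 3 groups of 3:
A5 B5 A5 | G5 A5 G5 | F5 G5 F5
Every group is a transposition down a 2nd of the one before; no shorter unit works.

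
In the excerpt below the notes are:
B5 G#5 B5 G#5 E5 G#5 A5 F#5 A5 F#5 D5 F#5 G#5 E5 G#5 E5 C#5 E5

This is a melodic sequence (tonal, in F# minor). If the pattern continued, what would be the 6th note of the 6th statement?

B4

Grouping in 6s, the 6th note of each cell is G#5, F#5, E5.
Extending down a 2nd: D5 → C#5 → B4.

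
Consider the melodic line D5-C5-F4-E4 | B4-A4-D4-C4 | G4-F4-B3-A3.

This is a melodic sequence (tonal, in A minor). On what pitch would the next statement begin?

Unit = 4 notes; the statements start on D5, B4, G4, moving down a 3rd each time.
The next head, down a 3rd from G4, is E4.

E4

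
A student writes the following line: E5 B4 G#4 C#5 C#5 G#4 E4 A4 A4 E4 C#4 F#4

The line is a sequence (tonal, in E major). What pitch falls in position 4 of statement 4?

D#4

Grouping in 4s, the 4th note of each cell is C#5, A4, F#4.
Each moves down a 3rd; the next is D#4.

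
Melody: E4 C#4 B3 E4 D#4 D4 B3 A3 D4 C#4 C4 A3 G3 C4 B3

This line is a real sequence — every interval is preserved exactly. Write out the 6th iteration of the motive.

Unit = 5 notes; the statements start on E4, D4, C4, moving down a 2nd each time.
Carrying on: Bb3 → Ab3 → Gb3.
Statement 6 starts on Gb3 and keeps the same exact contour: Gb3 Eb3 Db3 Gb3 F3.

Gb3 Eb3 Db3 Gb3 F3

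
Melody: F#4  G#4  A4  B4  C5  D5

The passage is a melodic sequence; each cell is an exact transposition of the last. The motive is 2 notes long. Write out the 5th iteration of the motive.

Gb5 Ab5

With a 2-note motive the entries are F#4, A4, C5, each up a 3rd from the previous.
Carrying on: Eb5 → Gb5.
So cell 5 is Gb5 Ab5.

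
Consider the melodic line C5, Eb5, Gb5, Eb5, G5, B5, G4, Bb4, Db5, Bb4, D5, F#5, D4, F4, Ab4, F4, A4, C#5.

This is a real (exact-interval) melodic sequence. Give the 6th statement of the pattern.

B2 D3 F3 D3 F#3 A#3

With a 6-note motive the entries are C5, G4, D4, each down a 4th from the previous.
Extending down a 4th: A3 → E3 → B2.
Statement 6 starts on B2 and keeps the same exact contour: B2 D3 F3 D3 F#3 A#3.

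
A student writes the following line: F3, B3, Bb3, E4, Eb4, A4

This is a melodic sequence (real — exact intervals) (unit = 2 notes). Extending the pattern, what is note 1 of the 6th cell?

Gb5

Grouping in 2s, the 1st note of each cell is F3, Bb3, Eb4.
Extending up a 4th: Ab4 → Db5 → Gb5.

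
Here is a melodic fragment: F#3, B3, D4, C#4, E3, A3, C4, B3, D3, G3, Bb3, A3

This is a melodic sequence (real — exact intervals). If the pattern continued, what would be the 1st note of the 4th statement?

The unit is 4 notes. Position-1 pitches of the 3 shown cells: F#3, E3, D3.
Each moves down a 2nd; the next is C3.

C3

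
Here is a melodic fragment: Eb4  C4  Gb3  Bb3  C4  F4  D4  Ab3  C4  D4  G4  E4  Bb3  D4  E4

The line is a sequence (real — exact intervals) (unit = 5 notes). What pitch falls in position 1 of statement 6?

The unit is 5 notes. Position-1 pitches of the 3 shown cells: Eb4, F4, G4.
Extending up a 2nd: A4 → B4 → C#5.

C#5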